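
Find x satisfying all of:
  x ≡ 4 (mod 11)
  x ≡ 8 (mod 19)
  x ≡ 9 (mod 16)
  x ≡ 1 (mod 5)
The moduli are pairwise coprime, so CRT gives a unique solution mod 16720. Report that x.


Product of moduli M = 11 · 19 · 16 · 5 = 16720.
Merge one congruence at a time:
  Start: x ≡ 4 (mod 11).
  Combine with x ≡ 8 (mod 19); new modulus lcm = 209.
    Write x = 4 + 11·t and substitute into x ≡ 8 (mod 19): 11·t ≡ 8 − 4 = 4 (mod 19).
    The inverse of 11 mod 19 is 7 (since 11·7 = 77 = 4·19 + 1), so t ≡ 7·4 = 28 ≡ 9 (mod 19).
    Then x = 4 + 11·9 = 103, valid modulo lcm(11, 19) = 209: x ≡ 103 (mod 209).
  Combine with x ≡ 9 (mod 16); new modulus lcm = 3344.
    Write x = 103 + 209·t and substitute into x ≡ 9 (mod 16): 209·t ≡ 9 − 103 = -94 (mod 16).
    Reduce coefficients mod 16: 1·t ≡ 2 (mod 16).
    So t ≡ 2 (mod 16).
    Then x = 103 + 209·2 = 521, valid modulo lcm(209, 16) = 3344: x ≡ 521 (mod 3344).
  Combine with x ≡ 1 (mod 5); new modulus lcm = 16720.
    Write x = 521 + 3344·t and substitute into x ≡ 1 (mod 5): 3344·t ≡ 1 − 521 = -520 (mod 5).
    Reduce coefficients mod 5: 4·t ≡ 0 (mod 5).
    The inverse of 4 mod 5 is 4 (since 4·4 = 16 = 3·5 + 1), so t ≡ 4·0 = 0 ≡ 0 (mod 5).
    Then x = 521 + 3344·0 = 521, valid modulo lcm(3344, 5) = 16720: x ≡ 521 (mod 16720).
Verify against each original: 521 mod 11 = 4, 521 mod 19 = 8, 521 mod 16 = 9, 521 mod 5 = 1.

x ≡ 521 (mod 16720).


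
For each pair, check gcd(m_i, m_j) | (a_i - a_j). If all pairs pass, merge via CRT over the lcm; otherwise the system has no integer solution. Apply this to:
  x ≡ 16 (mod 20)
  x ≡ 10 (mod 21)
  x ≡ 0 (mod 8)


Moduli 20, 21, 8 are not pairwise coprime, so CRT works modulo lcm(m_i) when all pairwise compatibility conditions hold.
Pairwise compatibility: gcd(m_i, m_j) must divide a_i - a_j for every pair.
Merge one congruence at a time:
  Start: x ≡ 16 (mod 20).
  Combine with x ≡ 10 (mod 21): gcd(20, 21) = 1; 10 - 16 = -6, which IS divisible by 1, so compatible.
    Write x = 16 + 20·t and substitute into x ≡ 10 (mod 21): 20·t ≡ 10 − 16 = -6 (mod 21).
    Reduce coefficients mod 21: 20·t ≡ 15 (mod 21).
    The inverse of 20 mod 21 is 20 (since 20·20 = 400 = 19·21 + 1), so t ≡ 20·15 = 300 ≡ 6 (mod 21).
    Then x = 16 + 20·6 = 136, valid modulo lcm(20, 21) = 420: x ≡ 136 (mod 420).
  Combine with x ≡ 0 (mod 8): gcd(420, 8) = 4; 0 - 136 = -136, which IS divisible by 4, so compatible.
    Write x = 136 + 420·t and substitute into x ≡ 0 (mod 8): 420·t ≡ 0 − 136 = -136 (mod 8).
    Divide the congruence (and modulus) by g = 4: 105·t ≡ -34 (mod 2).
    Reduce coefficients mod 2: 1·t ≡ 0 (mod 2).
    So t ≡ 0 (mod 2).
    Then x = 136 + 420·0 = 136, valid modulo lcm(420, 8) = 840: x ≡ 136 (mod 840).
Verify: 136 mod 20 = 16, 136 mod 21 = 10, 136 mod 8 = 0.

x ≡ 136 (mod 840).


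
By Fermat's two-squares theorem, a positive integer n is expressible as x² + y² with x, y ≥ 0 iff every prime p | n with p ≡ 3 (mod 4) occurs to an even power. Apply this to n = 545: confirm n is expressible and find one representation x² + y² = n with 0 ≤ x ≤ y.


Step 1: Factor n = 545 = 5 · 109.
Step 2: Check the mod-4 condition on each prime factor: 5 ≡ 1 (mod 4), exponent 1; 109 ≡ 1 (mod 4), exponent 1.
All primes ≡ 3 (mod 4) appear to even exponent (or don't appear), so by the two-squares theorem n IS expressible as a sum of two squares.
Step 3: Build a representation. Here n = 5 · 109 is a product of primes ≡ 1 (mod 4). Each prime p ≡ 1 (mod 4) is itself a sum of two squares; find a² by testing p − a² for a perfect square:
  5: 5 − 1² = 4 = 2² ⇒ 5 = 1² + 2².
  109: 109 − 1² = 108, 109 − 2² = 105, 109 − 3² = 100 = 10² ⇒ 109 = 3² + 10².
  Combine using the Brahmagupta–Fibonacci identity (a² + b²)(c² + d²) = (ac − bd)² + (ad + bc)² = (ac + bd)² + (ad − bc)²:
  5 · 109 = 545: from (1² + 2²)(3² + 10²), take (1·3 − 2·10, 1·10 + 2·3) = (3 − 20, 10 + 6) = (-17, 16); dropping signs (only squares matter) gives (17, 16); check 17² + 16² = 289 + 256 = 545 ✓.
Step 4: Order so x ≤ y and verify: 16² + 17² = 256 + 289 = 545 = n. ✓

n = 545 = 16² + 17² (one valid representation with x ≤ y).


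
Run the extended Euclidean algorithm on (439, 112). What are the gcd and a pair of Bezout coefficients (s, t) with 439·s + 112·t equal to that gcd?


Euclidean algorithm on (439, 112) — divide until remainder is 0:
  439 = 3 · 112 + 103
  112 = 1 · 103 + 9
  103 = 11 · 9 + 4
  9 = 2 · 4 + 1
  4 = 4 · 1 + 0
gcd(439, 112) = 1.
Track Bezout coefficients alongside the remainders: start with r₀ = 439 = a·1 + b·0 (s = 1, t = 0) and r₁ = 112 = a·0 + b·1 (s = 0, t = 1); each new remainder r_{k+1} = r_{k-1} − q_k·r_k inherits s_{k+1} = s_{k-1} − q_k·s_k, t_{k+1} = t_{k-1} − q_k·t_k, so r_k = a·s_k + b·t_k at every step:
  q = 3: r = 103, s = 1 − 3·0 = 1, t = 0 − 3·1 = -3  (check: 439·1 + 112·(-3) = 103)
  q = 1: r = 9, s = 0 − 1·1 = -1, t = 1 − 1·(-3) = 4  (check: 439·(-1) + 112·4 = 9)
  q = 11: r = 4, s = 1 − 11·(-1) = 12, t = -3 − 11·4 = -47  (check: 439·12 + 112·(-47) = 4)
  q = 2: r = 1, s = -1 − 2·12 = -25, t = 4 − 2·(-47) = 98  (check: 439·(-25) + 112·98 = 1)
The row with r = 1 (the gcd) gives the Bezout coefficients s = -25, t = 98.
Result: 439 · (-25) + 112 · (98) = 1.

gcd(439, 112) = 1; s = -25, t = 98 (check: 439·(-25) + 112·98 = 1).


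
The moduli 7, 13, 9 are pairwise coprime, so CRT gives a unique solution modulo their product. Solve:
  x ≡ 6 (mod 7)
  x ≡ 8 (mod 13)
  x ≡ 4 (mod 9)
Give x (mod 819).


Moduli 7, 13, 9 are pairwise coprime; by CRT there is a unique solution modulo M = 7 · 13 · 9 = 819.
Solve pairwise, accumulating the modulus:
  Start with x ≡ 6 (mod 7).
  Combine with x ≡ 8 (mod 13): since gcd(7, 13) = 1, we get a unique residue mod 91.
    Write x = 6 + 7·t and substitute into x ≡ 8 (mod 13): 7·t ≡ 8 − 6 = 2 (mod 13).
    The inverse of 7 mod 13 is 2 (since 7·2 = 14 = 1·13 + 1), so t ≡ 2·2 = 4 ≡ 4 (mod 13).
    Then x = 6 + 7·4 = 34, valid modulo lcm(7, 13) = 91: x ≡ 34 (mod 91).
  Combine with x ≡ 4 (mod 9): since gcd(91, 9) = 1, we get a unique residue mod 819.
    Write x = 34 + 91·t and substitute into x ≡ 4 (mod 9): 91·t ≡ 4 − 34 = -30 (mod 9).
    Reduce coefficients mod 9: 1·t ≡ 6 (mod 9).
    So t ≡ 6 (mod 9).
    Then x = 34 + 91·6 = 580, valid modulo lcm(91, 9) = 819: x ≡ 580 (mod 819).
Verify: 580 mod 7 = 6 ✓, 580 mod 13 = 8 ✓, 580 mod 9 = 4 ✓.

x ≡ 580 (mod 819).


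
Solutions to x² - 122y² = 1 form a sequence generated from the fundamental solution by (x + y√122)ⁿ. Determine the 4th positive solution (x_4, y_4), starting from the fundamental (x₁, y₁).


Step 1: Find the fundamental solution (x₁, y₁) of x² - 122y² = 1.
  Expand √122 as a continued fraction. a₀ = ⌊√122⌋ = 11; iterate m_{k+1} = d_k·a_k − m_k, d_{k+1} = (122 − m_{k+1}²)/d_k, a_{k+1} = ⌊(a₀ + m_{k+1})/d_{k+1}⌋ (starting m₀ = 0, d₀ = 1), with convergents p_k = a_k·p_{k-1} + p_{k-2}, q_k = a_k·q_{k-1} + q_{k-2} (p₋₁ = 1, q₋₁ = 0):
  k = 0: a₀ = 11; p₀/q₀ = 11/1; p₀² − 122·q₀² = 121 − 122 = -1.
  k = 1: m = 11, d = 1, a = ⌊(11 + 11)/1⌋ = 22; p/q = (22·11 + 1)/(22·1 + 0) = 243/22; p² − 122·q² = 59049 − 59048 = 1.
  The first convergent with p² − 122·q² = 1 gives the fundamental solution (x₁, y₁) = (243, 22).
Step 2: Apply the recurrence (x_{n+1}, y_{n+1}) = (x₁x_n + 122y₁y_n, x₁y_n + y₁x_n) repeatedly.
  From (x_1, y_1) = (243, 22): x_2 = 243·243 + 122·22·22 = 118097; y_2 = 243·22 + 22·243 = 10692.
  From (x_2, y_2) = (118097, 10692): x_3 = 243·118097 + 122·22·10692 = 57394899; y_3 = 243·10692 + 22·118097 = 5196290.
  From (x_3, y_3) = (57394899, 5196290): x_4 = 243·57394899 + 122·22·5196290 = 27893802817; y_4 = 243·5196290 + 22·57394899 = 2525386248.
Step 3: Verify x_4² - 122·y_4² = 778064235593677135489 - 778064235593677135488 = 1 (should be 1). ✓

(x_1, y_1) = (243, 22); (x_4, y_4) = (27893802817, 2525386248).


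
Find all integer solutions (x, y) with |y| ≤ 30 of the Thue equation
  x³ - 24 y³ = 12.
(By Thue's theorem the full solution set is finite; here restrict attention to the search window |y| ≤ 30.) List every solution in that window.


The equation is x³ - 24y³ = 12. For fixed y, x³ = 24·y³ + 12, so a solution requires the RHS to be a perfect cube.
Strategy: iterate y from -30 to 30, compute RHS = 24·y³ + 12, and check whether it is a (positive or negative) perfect cube.
Check small values of y:
  y = 0: RHS = 12 is not a perfect cube.
  y = 1: RHS = 36 is not a perfect cube.
  y = -1: RHS = -12 is not a perfect cube.
  y = 2: RHS = 204 is not a perfect cube.
  y = -2: RHS = -180 is not a perfect cube.
  y = 3: RHS = 660 is not a perfect cube.
  y = -3: RHS = -636 is not a perfect cube.
Continuing the search up to |y| = 30 finds no solutions either.
No (x, y) in the scanned range satisfies the equation.

No integer solutions with |y| ≤ 30.


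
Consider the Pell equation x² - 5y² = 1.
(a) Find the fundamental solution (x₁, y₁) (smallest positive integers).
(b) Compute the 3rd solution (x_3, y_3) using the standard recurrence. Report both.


Step 1: Find the fundamental solution (x₁, y₁) of x² - 5y² = 1.
  Expand √5 as a continued fraction. a₀ = ⌊√5⌋ = 2; iterate m_{k+1} = d_k·a_k − m_k, d_{k+1} = (5 − m_{k+1}²)/d_k, a_{k+1} = ⌊(a₀ + m_{k+1})/d_{k+1}⌋ (starting m₀ = 0, d₀ = 1), with convergents p_k = a_k·p_{k-1} + p_{k-2}, q_k = a_k·q_{k-1} + q_{k-2} (p₋₁ = 1, q₋₁ = 0):
  k = 0: a₀ = 2; p₀/q₀ = 2/1; p₀² − 5·q₀² = 4 − 5 = -1.
  k = 1: m = 2, d = 1, a = ⌊(2 + 2)/1⌋ = 4; p/q = (4·2 + 1)/(4·1 + 0) = 9/4; p² − 5·q² = 81 − 80 = 1.
  The first convergent with p² − 5·q² = 1 gives the fundamental solution (x₁, y₁) = (9, 4).
Step 2: Apply the recurrence (x_{n+1}, y_{n+1}) = (x₁x_n + 5y₁y_n, x₁y_n + y₁x_n) repeatedly.
  From (x_1, y_1) = (9, 4): x_2 = 9·9 + 5·4·4 = 161; y_2 = 9·4 + 4·9 = 72.
  From (x_2, y_2) = (161, 72): x_3 = 9·161 + 5·4·72 = 2889; y_3 = 9·72 + 4·161 = 1292.
Step 3: Verify x_3² - 5·y_3² = 8346321 - 8346320 = 1 (should be 1). ✓

(x_1, y_1) = (9, 4); (x_3, y_3) = (2889, 1292).


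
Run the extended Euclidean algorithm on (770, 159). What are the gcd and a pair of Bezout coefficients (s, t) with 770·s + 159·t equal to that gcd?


Euclidean algorithm on (770, 159) — divide until remainder is 0:
  770 = 4 · 159 + 134
  159 = 1 · 134 + 25
  134 = 5 · 25 + 9
  25 = 2 · 9 + 7
  9 = 1 · 7 + 2
  7 = 3 · 2 + 1
  2 = 2 · 1 + 0
gcd(770, 159) = 1.
Track Bezout coefficients alongside the remainders: start with r₀ = 770 = a·1 + b·0 (s = 1, t = 0) and r₁ = 159 = a·0 + b·1 (s = 0, t = 1); each new remainder r_{k+1} = r_{k-1} − q_k·r_k inherits s_{k+1} = s_{k-1} − q_k·s_k, t_{k+1} = t_{k-1} − q_k·t_k, so r_k = a·s_k + b·t_k at every step:
  q = 4: r = 134, s = 1 − 4·0 = 1, t = 0 − 4·1 = -4  (check: 770·1 + 159·(-4) = 134)
  q = 1: r = 25, s = 0 − 1·1 = -1, t = 1 − 1·(-4) = 5  (check: 770·(-1) + 159·5 = 25)
  q = 5: r = 9, s = 1 − 5·(-1) = 6, t = -4 − 5·5 = -29  (check: 770·6 + 159·(-29) = 9)
  q = 2: r = 7, s = -1 − 2·6 = -13, t = 5 − 2·(-29) = 63  (check: 770·(-13) + 159·63 = 7)
  q = 1: r = 2, s = 6 − 1·(-13) = 19, t = -29 − 1·63 = -92  (check: 770·19 + 159·(-92) = 2)
  q = 3: r = 1, s = -13 − 3·19 = -70, t = 63 − 3·(-92) = 339  (check: 770·(-70) + 159·339 = 1)
The row with r = 1 (the gcd) gives the Bezout coefficients s = -70, t = 339.
Result: 770 · (-70) + 159 · (339) = 1.

gcd(770, 159) = 1; s = -70, t = 339 (check: 770·(-70) + 159·339 = 1).


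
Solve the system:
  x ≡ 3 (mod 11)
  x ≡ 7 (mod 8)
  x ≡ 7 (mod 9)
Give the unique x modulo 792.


Moduli 11, 8, 9 are pairwise coprime; by CRT there is a unique solution modulo M = 11 · 8 · 9 = 792.
Solve pairwise, accumulating the modulus:
  Start with x ≡ 3 (mod 11).
  Combine with x ≡ 7 (mod 8): since gcd(11, 8) = 1, we get a unique residue mod 88.
    Write x = 3 + 11·t and substitute into x ≡ 7 (mod 8): 11·t ≡ 7 − 3 = 4 (mod 8).
    Reduce coefficients mod 8: 3·t ≡ 4 (mod 8).
    The inverse of 3 mod 8 is 3 (since 3·3 = 9 = 1·8 + 1), so t ≡ 3·4 = 12 ≡ 4 (mod 8).
    Then x = 3 + 11·4 = 47, valid modulo lcm(11, 8) = 88: x ≡ 47 (mod 88).
  Combine with x ≡ 7 (mod 9): since gcd(88, 9) = 1, we get a unique residue mod 792.
    Write x = 47 + 88·t and substitute into x ≡ 7 (mod 9): 88·t ≡ 7 − 47 = -40 (mod 9).
    Reduce coefficients mod 9: 7·t ≡ 5 (mod 9).
    The inverse of 7 mod 9 is 4 (since 7·4 = 28 = 3·9 + 1), so t ≡ 4·5 = 20 ≡ 2 (mod 9).
    Then x = 47 + 88·2 = 223, valid modulo lcm(88, 9) = 792: x ≡ 223 (mod 792).
Verify: 223 mod 11 = 3 ✓, 223 mod 8 = 7 ✓, 223 mod 9 = 7 ✓.

x ≡ 223 (mod 792).


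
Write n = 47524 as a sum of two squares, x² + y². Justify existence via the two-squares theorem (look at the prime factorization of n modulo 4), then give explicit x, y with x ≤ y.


Step 1: Factor n = 47524 = 2^2 · 109^2.
Step 2: Check the mod-4 condition on each prime factor: 2 = 2 (special); 109 ≡ 1 (mod 4), exponent 2.
All primes ≡ 3 (mod 4) appear to even exponent (or don't appear), so by the two-squares theorem n IS expressible as a sum of two squares.
Step 3: Build a representation. Group n = k² · m with k = 2 and m = 109 · 109 = 11881 (a product of primes ≡ 1 (mod 4)); a representation of m scales to one of n via (k·x)² + (k·y)² = k²(x² + y²). Each prime p ≡ 1 (mod 4) is itself a sum of two squares; find a² by testing p − a² for a perfect square:
  109: 109 − 1² = 108, 109 − 2² = 105, 109 − 3² = 100 = 10² ⇒ 109 = 3² + 10².
  Combine using the Brahmagupta–Fibonacci identity (a² + b²)(c² + d²) = (ac − bd)² + (ad + bc)² = (ac + bd)² + (ad − bc)²:
  109 · 109 = 11881: from (3² + 10²)(3² + 10²), take (3·3 − 10·10, 3·10 + 10·3) = (9 − 100, 30 + 30) = (-91, 60); dropping signs (only squares matter) gives (91, 60); check 91² + 60² = 8281 + 3600 = 11881 ✓.
  Scale by k = 2: (2·91, 2·60) = (182, 120).
Step 4: Order so x ≤ y and verify: 120² + 182² = 14400 + 33124 = 47524 = n. ✓

n = 47524 = 120² + 182² (one valid representation with x ≤ y).


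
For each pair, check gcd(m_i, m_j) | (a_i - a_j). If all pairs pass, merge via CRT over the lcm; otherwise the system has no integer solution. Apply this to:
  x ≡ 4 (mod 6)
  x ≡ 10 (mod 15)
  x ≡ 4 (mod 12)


Moduli 6, 15, 12 are not pairwise coprime, so CRT works modulo lcm(m_i) when all pairwise compatibility conditions hold.
Pairwise compatibility: gcd(m_i, m_j) must divide a_i - a_j for every pair.
Merge one congruence at a time:
  Start: x ≡ 4 (mod 6).
  Combine with x ≡ 10 (mod 15): gcd(6, 15) = 3; 10 - 4 = 6, which IS divisible by 3, so compatible.
    Write x = 4 + 6·t and substitute into x ≡ 10 (mod 15): 6·t ≡ 10 − 4 = 6 (mod 15).
    Divide the congruence (and modulus) by g = 3: 2·t ≡ 2 (mod 5).
    The inverse of 2 mod 5 is 3 (since 2·3 = 6 = 1·5 + 1), so t ≡ 3·2 = 6 ≡ 1 (mod 5).
    Then x = 4 + 6·1 = 10, valid modulo lcm(6, 15) = 30: x ≡ 10 (mod 30).
  Combine with x ≡ 4 (mod 12): gcd(30, 12) = 6; 4 - 10 = -6, which IS divisible by 6, so compatible.
    Write x = 10 + 30·t and substitute into x ≡ 4 (mod 12): 30·t ≡ 4 − 10 = -6 (mod 12).
    Divide the congruence (and modulus) by g = 6: 5·t ≡ -1 (mod 2).
    Reduce coefficients mod 2: 1·t ≡ 1 (mod 2).
    So t ≡ 1 (mod 2).
    Then x = 10 + 30·1 = 40, valid modulo lcm(30, 12) = 60: x ≡ 40 (mod 60).
Verify: 40 mod 6 = 4, 40 mod 15 = 10, 40 mod 12 = 4.

x ≡ 40 (mod 60).


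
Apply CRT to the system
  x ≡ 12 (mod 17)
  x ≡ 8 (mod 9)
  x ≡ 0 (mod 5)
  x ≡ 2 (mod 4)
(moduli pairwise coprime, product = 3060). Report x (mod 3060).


Product of moduli M = 17 · 9 · 5 · 4 = 3060.
Merge one congruence at a time:
  Start: x ≡ 12 (mod 17).
  Combine with x ≡ 8 (mod 9); new modulus lcm = 153.
    Write x = 12 + 17·t and substitute into x ≡ 8 (mod 9): 17·t ≡ 8 − 12 = -4 (mod 9).
    Reduce coefficients mod 9: 8·t ≡ 5 (mod 9).
    The inverse of 8 mod 9 is 8 (since 8·8 = 64 = 7·9 + 1), so t ≡ 8·5 = 40 ≡ 4 (mod 9).
    Then x = 12 + 17·4 = 80, valid modulo lcm(17, 9) = 153: x ≡ 80 (mod 153).
  Combine with x ≡ 0 (mod 5); new modulus lcm = 765.
    Write x = 80 + 153·t and substitute into x ≡ 0 (mod 5): 153·t ≡ 0 − 80 = -80 (mod 5).
    Reduce coefficients mod 5: 3·t ≡ 0 (mod 5).
    The inverse of 3 mod 5 is 2 (since 3·2 = 6 = 1·5 + 1), so t ≡ 2·0 = 0 ≡ 0 (mod 5).
    Then x = 80 + 153·0 = 80, valid modulo lcm(153, 5) = 765: x ≡ 80 (mod 765).
  Combine with x ≡ 2 (mod 4); new modulus lcm = 3060.
    Write x = 80 + 765·t and substitute into x ≡ 2 (mod 4): 765·t ≡ 2 − 80 = -78 (mod 4).
    Reduce coefficients mod 4: 1·t ≡ 2 (mod 4).
    So t ≡ 2 (mod 4).
    Then x = 80 + 765·2 = 1610, valid modulo lcm(765, 4) = 3060: x ≡ 1610 (mod 3060).
Verify against each original: 1610 mod 17 = 12, 1610 mod 9 = 8, 1610 mod 5 = 0, 1610 mod 4 = 2.

x ≡ 1610 (mod 3060).


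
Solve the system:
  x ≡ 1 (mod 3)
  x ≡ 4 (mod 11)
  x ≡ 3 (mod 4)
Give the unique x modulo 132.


Moduli 3, 11, 4 are pairwise coprime; by CRT there is a unique solution modulo M = 3 · 11 · 4 = 132.
Solve pairwise, accumulating the modulus:
  Start with x ≡ 1 (mod 3).
  Combine with x ≡ 4 (mod 11): since gcd(3, 11) = 1, we get a unique residue mod 33.
    Write x = 1 + 3·t and substitute into x ≡ 4 (mod 11): 3·t ≡ 4 − 1 = 3 (mod 11).
    The inverse of 3 mod 11 is 4 (since 3·4 = 12 = 1·11 + 1), so t ≡ 4·3 = 12 ≡ 1 (mod 11).
    Then x = 1 + 3·1 = 4, valid modulo lcm(3, 11) = 33: x ≡ 4 (mod 33).
  Combine with x ≡ 3 (mod 4): since gcd(33, 4) = 1, we get a unique residue mod 132.
    Write x = 4 + 33·t and substitute into x ≡ 3 (mod 4): 33·t ≡ 3 − 4 = -1 (mod 4).
    Reduce coefficients mod 4: 1·t ≡ 3 (mod 4).
    So t ≡ 3 (mod 4).
    Then x = 4 + 33·3 = 103, valid modulo lcm(33, 4) = 132: x ≡ 103 (mod 132).
Verify: 103 mod 3 = 1 ✓, 103 mod 11 = 4 ✓, 103 mod 4 = 3 ✓.

x ≡ 103 (mod 132).


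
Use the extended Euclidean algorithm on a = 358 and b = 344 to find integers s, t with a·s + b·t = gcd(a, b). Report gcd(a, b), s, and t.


Euclidean algorithm on (358, 344) — divide until remainder is 0:
  358 = 1 · 344 + 14
  344 = 24 · 14 + 8
  14 = 1 · 8 + 6
  8 = 1 · 6 + 2
  6 = 3 · 2 + 0
gcd(358, 344) = 2.
Track Bezout coefficients alongside the remainders: start with r₀ = 358 = a·1 + b·0 (s = 1, t = 0) and r₁ = 344 = a·0 + b·1 (s = 0, t = 1); each new remainder r_{k+1} = r_{k-1} − q_k·r_k inherits s_{k+1} = s_{k-1} − q_k·s_k, t_{k+1} = t_{k-1} − q_k·t_k, so r_k = a·s_k + b·t_k at every step:
  q = 1: r = 14, s = 1 − 1·0 = 1, t = 0 − 1·1 = -1  (check: 358·1 + 344·(-1) = 14)
  q = 24: r = 8, s = 0 − 24·1 = -24, t = 1 − 24·(-1) = 25  (check: 358·(-24) + 344·25 = 8)
  q = 1: r = 6, s = 1 − 1·(-24) = 25, t = -1 − 1·25 = -26  (check: 358·25 + 344·(-26) = 6)
  q = 1: r = 2, s = -24 − 1·25 = -49, t = 25 − 1·(-26) = 51  (check: 358·(-49) + 344·51 = 2)
The row with r = 2 (the gcd) gives the Bezout coefficients s = -49, t = 51.
Result: 358 · (-49) + 344 · (51) = 2.

gcd(358, 344) = 2; s = -49, t = 51 (check: 358·(-49) + 344·51 = 2).


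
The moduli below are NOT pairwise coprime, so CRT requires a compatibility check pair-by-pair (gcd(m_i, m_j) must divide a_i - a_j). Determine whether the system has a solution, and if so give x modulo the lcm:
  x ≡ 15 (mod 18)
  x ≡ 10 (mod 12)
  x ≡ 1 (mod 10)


Moduli 18, 12, 10 are not pairwise coprime, so CRT works modulo lcm(m_i) when all pairwise compatibility conditions hold.
Pairwise compatibility: gcd(m_i, m_j) must divide a_i - a_j for every pair.
Merge one congruence at a time:
  Start: x ≡ 15 (mod 18).
  Combine with x ≡ 10 (mod 12): gcd(18, 12) = 6, and 10 - 15 = -5 is NOT divisible by 6.
    ⇒ system is inconsistent (no integer solution).

No solution (the system is inconsistent).


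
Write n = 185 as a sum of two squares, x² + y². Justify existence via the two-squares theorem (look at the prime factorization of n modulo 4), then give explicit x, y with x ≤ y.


Step 1: Factor n = 185 = 5 · 37.
Step 2: Check the mod-4 condition on each prime factor: 5 ≡ 1 (mod 4), exponent 1; 37 ≡ 1 (mod 4), exponent 1.
All primes ≡ 3 (mod 4) appear to even exponent (or don't appear), so by the two-squares theorem n IS expressible as a sum of two squares.
Step 3: Build a representation. Here n = 5 · 37 is a product of primes ≡ 1 (mod 4). Each prime p ≡ 1 (mod 4) is itself a sum of two squares; find a² by testing p − a² for a perfect square:
  5: 5 − 1² = 4 = 2² ⇒ 5 = 1² + 2².
  37: 37 − 1² = 36 = 6² ⇒ 37 = 1² + 6².
  Combine using the Brahmagupta–Fibonacci identity (a² + b²)(c² + d²) = (ac − bd)² + (ad + bc)² = (ac + bd)² + (ad − bc)²:
  5 · 37 = 185: from (1² + 2²)(1² + 6²), take (1·1 − 2·6, 1·6 + 2·1) = (1 − 12, 6 + 2) = (-11, 8); dropping signs (only squares matter) gives (11, 8); check 11² + 8² = 121 + 64 = 185 ✓.
Step 4: Order so x ≤ y and verify: 8² + 11² = 64 + 121 = 185 = n. ✓

n = 185 = 8² + 11² (one valid representation with x ≤ y).


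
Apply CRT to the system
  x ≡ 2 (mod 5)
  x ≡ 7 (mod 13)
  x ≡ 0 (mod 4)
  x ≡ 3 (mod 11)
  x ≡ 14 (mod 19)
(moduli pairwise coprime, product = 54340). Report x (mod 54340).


Product of moduli M = 5 · 13 · 4 · 11 · 19 = 54340.
Merge one congruence at a time:
  Start: x ≡ 2 (mod 5).
  Combine with x ≡ 7 (mod 13); new modulus lcm = 65.
    Write x = 2 + 5·t and substitute into x ≡ 7 (mod 13): 5·t ≡ 7 − 2 = 5 (mod 13).
    The inverse of 5 mod 13 is 8 (since 5·8 = 40 = 3·13 + 1), so t ≡ 8·5 = 40 ≡ 1 (mod 13).
    Then x = 2 + 5·1 = 7, valid modulo lcm(5, 13) = 65: x ≡ 7 (mod 65).
  Combine with x ≡ 0 (mod 4); new modulus lcm = 260.
    Write x = 7 + 65·t and substitute into x ≡ 0 (mod 4): 65·t ≡ 0 − 7 = -7 (mod 4).
    Reduce coefficients mod 4: 1·t ≡ 1 (mod 4).
    So t ≡ 1 (mod 4).
    Then x = 7 + 65·1 = 72, valid modulo lcm(65, 4) = 260: x ≡ 72 (mod 260).
  Combine with x ≡ 3 (mod 11); new modulus lcm = 2860.
    Write x = 72 + 260·t and substitute into x ≡ 3 (mod 11): 260·t ≡ 3 − 72 = -69 (mod 11).
    Reduce coefficients mod 11: 7·t ≡ 8 (mod 11).
    The inverse of 7 mod 11 is 8 (since 7·8 = 56 = 5·11 + 1), so t ≡ 8·8 = 64 ≡ 9 (mod 11).
    Then x = 72 + 260·9 = 2412, valid modulo lcm(260, 11) = 2860: x ≡ 2412 (mod 2860).
  Combine with x ≡ 14 (mod 19); new modulus lcm = 54340.
    Write x = 2412 + 2860·t and substitute into x ≡ 14 (mod 19): 2860·t ≡ 14 − 2412 = -2398 (mod 19).
    Reduce coefficients mod 19: 10·t ≡ 15 (mod 19).
    The inverse of 10 mod 19 is 2 (since 10·2 = 20 = 1·19 + 1), so t ≡ 2·15 = 30 ≡ 11 (mod 19).
    Then x = 2412 + 2860·11 = 33872, valid modulo lcm(2860, 19) = 54340: x ≡ 33872 (mod 54340).
Verify against each original: 33872 mod 5 = 2, 33872 mod 13 = 7, 33872 mod 4 = 0, 33872 mod 11 = 3, 33872 mod 19 = 14.

x ≡ 33872 (mod 54340).


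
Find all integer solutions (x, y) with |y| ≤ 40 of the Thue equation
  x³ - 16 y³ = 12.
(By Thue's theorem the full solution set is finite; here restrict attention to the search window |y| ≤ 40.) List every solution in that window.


The equation is x³ - 16y³ = 12. For fixed y, x³ = 16·y³ + 12, so a solution requires the RHS to be a perfect cube.
Strategy: iterate y from -40 to 40, compute RHS = 16·y³ + 12, and check whether it is a (positive or negative) perfect cube.
Check small values of y:
  y = 0: RHS = 12 is not a perfect cube.
  y = 1: RHS = 28 is not a perfect cube.
  y = -1: RHS = -4 is not a perfect cube.
  y = 2: RHS = 140 is not a perfect cube.
  y = -2: RHS = -116 is not a perfect cube.
  y = 3: RHS = 444 is not a perfect cube.
  y = -3: RHS = -420 is not a perfect cube.
Continuing the search up to |y| = 40 finds no solutions either.
No (x, y) in the scanned range satisfies the equation.

No integer solutions with |y| ≤ 40.


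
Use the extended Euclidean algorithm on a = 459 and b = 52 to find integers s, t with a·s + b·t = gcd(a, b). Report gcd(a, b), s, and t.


Euclidean algorithm on (459, 52) — divide until remainder is 0:
  459 = 8 · 52 + 43
  52 = 1 · 43 + 9
  43 = 4 · 9 + 7
  9 = 1 · 7 + 2
  7 = 3 · 2 + 1
  2 = 2 · 1 + 0
gcd(459, 52) = 1.
Track Bezout coefficients alongside the remainders: start with r₀ = 459 = a·1 + b·0 (s = 1, t = 0) and r₁ = 52 = a·0 + b·1 (s = 0, t = 1); each new remainder r_{k+1} = r_{k-1} − q_k·r_k inherits s_{k+1} = s_{k-1} − q_k·s_k, t_{k+1} = t_{k-1} − q_k·t_k, so r_k = a·s_k + b·t_k at every step:
  q = 8: r = 43, s = 1 − 8·0 = 1, t = 0 − 8·1 = -8  (check: 459·1 + 52·(-8) = 43)
  q = 1: r = 9, s = 0 − 1·1 = -1, t = 1 − 1·(-8) = 9  (check: 459·(-1) + 52·9 = 9)
  q = 4: r = 7, s = 1 − 4·(-1) = 5, t = -8 − 4·9 = -44  (check: 459·5 + 52·(-44) = 7)
  q = 1: r = 2, s = -1 − 1·5 = -6, t = 9 − 1·(-44) = 53  (check: 459·(-6) + 52·53 = 2)
  q = 3: r = 1, s = 5 − 3·(-6) = 23, t = -44 − 3·53 = -203  (check: 459·23 + 52·(-203) = 1)
The row with r = 1 (the gcd) gives the Bezout coefficients s = 23, t = -203.
Result: 459 · (23) + 52 · (-203) = 1.

gcd(459, 52) = 1; s = 23, t = -203 (check: 459·23 + 52·(-203) = 1).


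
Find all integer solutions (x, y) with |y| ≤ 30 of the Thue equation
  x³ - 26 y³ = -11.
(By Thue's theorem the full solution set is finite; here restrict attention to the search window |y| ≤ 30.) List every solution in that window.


The equation is x³ - 26y³ = -11. For fixed y, x³ = 26·y³ − 11, so a solution requires the RHS to be a perfect cube.
Strategy: iterate y from -30 to 30, compute RHS = 26·y³ − 11, and check whether it is a (positive or negative) perfect cube.
Check small values of y:
  y = 0: RHS = -11 is not a perfect cube.
  y = 1: RHS = 15 is not a perfect cube.
  y = -1: RHS = -37 is not a perfect cube.
  y = 2: RHS = 197 is not a perfect cube.
  y = -2: RHS = -219 is not a perfect cube.
  y = 3: RHS = 691 is not a perfect cube.
  y = -3: RHS = -713 is not a perfect cube.
Continuing the search up to |y| = 30 finds no solutions either.
No (x, y) in the scanned range satisfies the equation.

No integer solutions with |y| ≤ 30.


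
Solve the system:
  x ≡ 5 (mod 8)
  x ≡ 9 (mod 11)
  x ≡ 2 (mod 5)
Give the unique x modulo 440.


Moduli 8, 11, 5 are pairwise coprime; by CRT there is a unique solution modulo M = 8 · 11 · 5 = 440.
Solve pairwise, accumulating the modulus:
  Start with x ≡ 5 (mod 8).
  Combine with x ≡ 9 (mod 11): since gcd(8, 11) = 1, we get a unique residue mod 88.
    Write x = 5 + 8·t and substitute into x ≡ 9 (mod 11): 8·t ≡ 9 − 5 = 4 (mod 11).
    The inverse of 8 mod 11 is 7 (since 8·7 = 56 = 5·11 + 1), so t ≡ 7·4 = 28 ≡ 6 (mod 11).
    Then x = 5 + 8·6 = 53, valid modulo lcm(8, 11) = 88: x ≡ 53 (mod 88).
  Combine with x ≡ 2 (mod 5): since gcd(88, 5) = 1, we get a unique residue mod 440.
    Write x = 53 + 88·t and substitute into x ≡ 2 (mod 5): 88·t ≡ 2 − 53 = -51 (mod 5).
    Reduce coefficients mod 5: 3·t ≡ 4 (mod 5).
    The inverse of 3 mod 5 is 2 (since 3·2 = 6 = 1·5 + 1), so t ≡ 2·4 = 8 ≡ 3 (mod 5).
    Then x = 53 + 88·3 = 317, valid modulo lcm(88, 5) = 440: x ≡ 317 (mod 440).
Verify: 317 mod 8 = 5 ✓, 317 mod 11 = 9 ✓, 317 mod 5 = 2 ✓.

x ≡ 317 (mod 440).


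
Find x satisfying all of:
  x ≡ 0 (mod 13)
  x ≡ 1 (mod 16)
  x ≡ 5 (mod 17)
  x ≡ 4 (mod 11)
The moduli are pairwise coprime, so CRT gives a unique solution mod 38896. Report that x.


Product of moduli M = 13 · 16 · 17 · 11 = 38896.
Merge one congruence at a time:
  Start: x ≡ 0 (mod 13).
  Combine with x ≡ 1 (mod 16); new modulus lcm = 208.
    Write x = 0 + 13·t and substitute into x ≡ 1 (mod 16): 13·t ≡ 1 − 0 = 1 (mod 16).
    The inverse of 13 mod 16 is 5 (since 13·5 = 65 = 4·16 + 1), so t ≡ 5·1 = 5 ≡ 5 (mod 16).
    Then x = 0 + 13·5 = 65, valid modulo lcm(13, 16) = 208: x ≡ 65 (mod 208).
  Combine with x ≡ 5 (mod 17); new modulus lcm = 3536.
    Write x = 65 + 208·t and substitute into x ≡ 5 (mod 17): 208·t ≡ 5 − 65 = -60 (mod 17).
    Reduce coefficients mod 17: 4·t ≡ 8 (mod 17).
    The inverse of 4 mod 17 is 13 (since 4·13 = 52 = 3·17 + 1), so t ≡ 13·8 = 104 ≡ 2 (mod 17).
    Then x = 65 + 208·2 = 481, valid modulo lcm(208, 17) = 3536: x ≡ 481 (mod 3536).
  Combine with x ≡ 4 (mod 11); new modulus lcm = 38896.
    Write x = 481 + 3536·t and substitute into x ≡ 4 (mod 11): 3536·t ≡ 4 − 481 = -477 (mod 11).
    Reduce coefficients mod 11: 5·t ≡ 7 (mod 11).
    The inverse of 5 mod 11 is 9 (since 5·9 = 45 = 4·11 + 1), so t ≡ 9·7 = 63 ≡ 8 (mod 11).
    Then x = 481 + 3536·8 = 28769, valid modulo lcm(3536, 11) = 38896: x ≡ 28769 (mod 38896).
Verify against each original: 28769 mod 13 = 0, 28769 mod 16 = 1, 28769 mod 17 = 5, 28769 mod 11 = 4.

x ≡ 28769 (mod 38896).


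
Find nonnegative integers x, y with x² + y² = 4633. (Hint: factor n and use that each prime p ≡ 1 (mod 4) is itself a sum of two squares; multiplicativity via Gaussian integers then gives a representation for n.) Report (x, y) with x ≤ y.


Step 1: Factor n = 4633 = 41 · 113.
Step 2: Check the mod-4 condition on each prime factor: 41 ≡ 1 (mod 4), exponent 1; 113 ≡ 1 (mod 4), exponent 1.
All primes ≡ 3 (mod 4) appear to even exponent (or don't appear), so by the two-squares theorem n IS expressible as a sum of two squares.
Step 3: Build a representation. Here n = 41 · 113 is a product of primes ≡ 1 (mod 4). Each prime p ≡ 1 (mod 4) is itself a sum of two squares; find a² by testing p − a² for a perfect square:
  41: 41 − 1² = 40, 41 − 2² = 37, 41 − 3² = 32, 41 − 4² = 25 = 5² ⇒ 41 = 4² + 5².
  113: 113 − 1² = 112, 113 − 2² = 109, 113 − 3² = 104, 113 − 4² = 97, 113 − 5² = 88, 113 − 6² = 77, 113 − 7² = 64 = 8² ⇒ 113 = 7² + 8².
  Combine using the Brahmagupta–Fibonacci identity (a² + b²)(c² + d²) = (ac − bd)² + (ad + bc)² = (ac + bd)² + (ad − bc)²:
  41 · 113 = 4633: from (4² + 5²)(7² + 8²), take (4·7 − 5·8, 4·8 + 5·7) = (28 − 40, 32 + 35) = (-12, 67); dropping signs (only squares matter) gives (12, 67); check 12² + 67² = 144 + 4489 = 4633 ✓.
Step 4: Order so x ≤ y and verify: 12² + 67² = 144 + 4489 = 4633 = n. ✓

n = 4633 = 12² + 67² (one valid representation with x ≤ y).


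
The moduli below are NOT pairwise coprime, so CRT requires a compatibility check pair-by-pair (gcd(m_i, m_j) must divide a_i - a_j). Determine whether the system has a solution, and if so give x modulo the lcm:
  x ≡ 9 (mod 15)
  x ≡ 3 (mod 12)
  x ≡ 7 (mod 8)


Moduli 15, 12, 8 are not pairwise coprime, so CRT works modulo lcm(m_i) when all pairwise compatibility conditions hold.
Pairwise compatibility: gcd(m_i, m_j) must divide a_i - a_j for every pair.
Merge one congruence at a time:
  Start: x ≡ 9 (mod 15).
  Combine with x ≡ 3 (mod 12): gcd(15, 12) = 3; 3 - 9 = -6, which IS divisible by 3, so compatible.
    Write x = 9 + 15·t and substitute into x ≡ 3 (mod 12): 15·t ≡ 3 − 9 = -6 (mod 12).
    Divide the congruence (and modulus) by g = 3: 5·t ≡ -2 (mod 4).
    Reduce coefficients mod 4: 1·t ≡ 2 (mod 4).
    So t ≡ 2 (mod 4).
    Then x = 9 + 15·2 = 39, valid modulo lcm(15, 12) = 60: x ≡ 39 (mod 60).
  Combine with x ≡ 7 (mod 8): gcd(60, 8) = 4; 7 - 39 = -32, which IS divisible by 4, so compatible.
    Write x = 39 + 60·t and substitute into x ≡ 7 (mod 8): 60·t ≡ 7 − 39 = -32 (mod 8).
    Divide the congruence (and modulus) by g = 4: 15·t ≡ -8 (mod 2).
    Reduce coefficients mod 2: 1·t ≡ 0 (mod 2).
    So t ≡ 0 (mod 2).
    Then x = 39 + 60·0 = 39, valid modulo lcm(60, 8) = 120: x ≡ 39 (mod 120).
Verify: 39 mod 15 = 9, 39 mod 12 = 3, 39 mod 8 = 7.

x ≡ 39 (mod 120).


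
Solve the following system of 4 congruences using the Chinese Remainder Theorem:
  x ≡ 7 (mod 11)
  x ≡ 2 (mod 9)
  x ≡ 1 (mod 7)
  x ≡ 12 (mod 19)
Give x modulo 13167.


Product of moduli M = 11 · 9 · 7 · 19 = 13167.
Merge one congruence at a time:
  Start: x ≡ 7 (mod 11).
  Combine with x ≡ 2 (mod 9); new modulus lcm = 99.
    Write x = 7 + 11·t and substitute into x ≡ 2 (mod 9): 11·t ≡ 2 − 7 = -5 (mod 9).
    Reduce coefficients mod 9: 2·t ≡ 4 (mod 9).
    The inverse of 2 mod 9 is 5 (since 2·5 = 10 = 1·9 + 1), so t ≡ 5·4 = 20 ≡ 2 (mod 9).
    Then x = 7 + 11·2 = 29, valid modulo lcm(11, 9) = 99: x ≡ 29 (mod 99).
  Combine with x ≡ 1 (mod 7); new modulus lcm = 693.
    Write x = 29 + 99·t and substitute into x ≡ 1 (mod 7): 99·t ≡ 1 − 29 = -28 (mod 7).
    Reduce coefficients mod 7: 1·t ≡ 0 (mod 7).
    So t ≡ 0 (mod 7).
    Then x = 29 + 99·0 = 29, valid modulo lcm(99, 7) = 693: x ≡ 29 (mod 693).
  Combine with x ≡ 12 (mod 19); new modulus lcm = 13167.
    Write x = 29 + 693·t and substitute into x ≡ 12 (mod 19): 693·t ≡ 12 − 29 = -17 (mod 19).
    Reduce coefficients mod 19: 9·t ≡ 2 (mod 19).
    The inverse of 9 mod 19 is 17 (since 9·17 = 153 = 8·19 + 1), so t ≡ 17·2 = 34 ≡ 15 (mod 19).
    Then x = 29 + 693·15 = 10424, valid modulo lcm(693, 19) = 13167: x ≡ 10424 (mod 13167).
Verify against each original: 10424 mod 11 = 7, 10424 mod 9 = 2, 10424 mod 7 = 1, 10424 mod 19 = 12.

x ≡ 10424 (mod 13167).


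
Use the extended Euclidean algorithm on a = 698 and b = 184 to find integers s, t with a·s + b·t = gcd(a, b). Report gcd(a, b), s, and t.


Euclidean algorithm on (698, 184) — divide until remainder is 0:
  698 = 3 · 184 + 146
  184 = 1 · 146 + 38
  146 = 3 · 38 + 32
  38 = 1 · 32 + 6
  32 = 5 · 6 + 2
  6 = 3 · 2 + 0
gcd(698, 184) = 2.
Track Bezout coefficients alongside the remainders: start with r₀ = 698 = a·1 + b·0 (s = 1, t = 0) and r₁ = 184 = a·0 + b·1 (s = 0, t = 1); each new remainder r_{k+1} = r_{k-1} − q_k·r_k inherits s_{k+1} = s_{k-1} − q_k·s_k, t_{k+1} = t_{k-1} − q_k·t_k, so r_k = a·s_k + b·t_k at every step:
  q = 3: r = 146, s = 1 − 3·0 = 1, t = 0 − 3·1 = -3  (check: 698·1 + 184·(-3) = 146)
  q = 1: r = 38, s = 0 − 1·1 = -1, t = 1 − 1·(-3) = 4  (check: 698·(-1) + 184·4 = 38)
  q = 3: r = 32, s = 1 − 3·(-1) = 4, t = -3 − 3·4 = -15  (check: 698·4 + 184·(-15) = 32)
  q = 1: r = 6, s = -1 − 1·4 = -5, t = 4 − 1·(-15) = 19  (check: 698·(-5) + 184·19 = 6)
  q = 5: r = 2, s = 4 − 5·(-5) = 29, t = -15 − 5·19 = -110  (check: 698·29 + 184·(-110) = 2)
The row with r = 2 (the gcd) gives the Bezout coefficients s = 29, t = -110.
Result: 698 · (29) + 184 · (-110) = 2.

gcd(698, 184) = 2; s = 29, t = -110 (check: 698·29 + 184·(-110) = 2).


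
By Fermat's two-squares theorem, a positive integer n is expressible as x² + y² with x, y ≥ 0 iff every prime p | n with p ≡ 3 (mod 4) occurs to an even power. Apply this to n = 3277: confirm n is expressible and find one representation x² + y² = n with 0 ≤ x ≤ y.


Step 1: Factor n = 3277 = 29 · 113.
Step 2: Check the mod-4 condition on each prime factor: 29 ≡ 1 (mod 4), exponent 1; 113 ≡ 1 (mod 4), exponent 1.
All primes ≡ 3 (mod 4) appear to even exponent (or don't appear), so by the two-squares theorem n IS expressible as a sum of two squares.
Step 3: Build a representation. Here n = 29 · 113 is a product of primes ≡ 1 (mod 4). Each prime p ≡ 1 (mod 4) is itself a sum of two squares; find a² by testing p − a² for a perfect square:
  29: 29 − 1² = 28, 29 − 2² = 25 = 5² ⇒ 29 = 2² + 5².
  113: 113 − 1² = 112, 113 − 2² = 109, 113 − 3² = 104, 113 − 4² = 97, 113 − 5² = 88, 113 − 6² = 77, 113 − 7² = 64 = 8² ⇒ 113 = 7² + 8².
  Combine using the Brahmagupta–Fibonacci identity (a² + b²)(c² + d²) = (ac − bd)² + (ad + bc)² = (ac + bd)² + (ad − bc)²:
  29 · 113 = 3277: from (2² + 5²)(7² + 8²), take (2·7 − 5·8, 2·8 + 5·7) = (14 − 40, 16 + 35) = (-26, 51); dropping signs (only squares matter) gives (26, 51); check 26² + 51² = 676 + 2601 = 3277 ✓.
Step 4: Order so x ≤ y and verify: 26² + 51² = 676 + 2601 = 3277 = n. ✓

n = 3277 = 26² + 51² (one valid representation with x ≤ y).


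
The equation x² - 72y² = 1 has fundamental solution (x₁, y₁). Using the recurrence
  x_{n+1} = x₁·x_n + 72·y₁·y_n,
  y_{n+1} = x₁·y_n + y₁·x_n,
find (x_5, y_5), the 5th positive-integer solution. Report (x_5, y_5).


Step 1: Find the fundamental solution (x₁, y₁) of x² - 72y² = 1.
  Expand √72 as a continued fraction. a₀ = ⌊√72⌋ = 8; iterate m_{k+1} = d_k·a_k − m_k, d_{k+1} = (72 − m_{k+1}²)/d_k, a_{k+1} = ⌊(a₀ + m_{k+1})/d_{k+1}⌋ (starting m₀ = 0, d₀ = 1), with convergents p_k = a_k·p_{k-1} + p_{k-2}, q_k = a_k·q_{k-1} + q_{k-2} (p₋₁ = 1, q₋₁ = 0):
  k = 0: a₀ = 8; p₀/q₀ = 8/1; p₀² − 72·q₀² = 64 − 72 = -8.
  k = 1: m = 8, d = 8, a = ⌊(8 + 8)/8⌋ = 2; p/q = (2·8 + 1)/(2·1 + 0) = 17/2; p² − 72·q² = 289 − 288 = 1.
  The first convergent with p² − 72·q² = 1 gives the fundamental solution (x₁, y₁) = (17, 2).
Step 2: Apply the recurrence (x_{n+1}, y_{n+1}) = (x₁x_n + 72y₁y_n, x₁y_n + y₁x_n) repeatedly.
  From (x_1, y_1) = (17, 2): x_2 = 17·17 + 72·2·2 = 577; y_2 = 17·2 + 2·17 = 68.
  From (x_2, y_2) = (577, 68): x_3 = 17·577 + 72·2·68 = 19601; y_3 = 17·68 + 2·577 = 2310.
  From (x_3, y_3) = (19601, 2310): x_4 = 17·19601 + 72·2·2310 = 665857; y_4 = 17·2310 + 2·19601 = 78472.
  From (x_4, y_4) = (665857, 78472): x_5 = 17·665857 + 72·2·78472 = 22619537; y_5 = 17·78472 + 2·665857 = 2665738.
Step 3: Verify x_5² - 72·y_5² = 511643454094369 - 511643454094368 = 1 (should be 1). ✓

(x_1, y_1) = (17, 2); (x_5, y_5) = (22619537, 2665738).


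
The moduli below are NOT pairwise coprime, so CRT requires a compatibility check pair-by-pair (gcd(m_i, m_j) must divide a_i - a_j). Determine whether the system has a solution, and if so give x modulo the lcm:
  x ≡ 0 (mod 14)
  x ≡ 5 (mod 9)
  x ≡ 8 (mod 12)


Moduli 14, 9, 12 are not pairwise coprime, so CRT works modulo lcm(m_i) when all pairwise compatibility conditions hold.
Pairwise compatibility: gcd(m_i, m_j) must divide a_i - a_j for every pair.
Merge one congruence at a time:
  Start: x ≡ 0 (mod 14).
  Combine with x ≡ 5 (mod 9): gcd(14, 9) = 1; 5 - 0 = 5, which IS divisible by 1, so compatible.
    Write x = 0 + 14·t and substitute into x ≡ 5 (mod 9): 14·t ≡ 5 − 0 = 5 (mod 9).
    Reduce coefficients mod 9: 5·t ≡ 5 (mod 9).
    The inverse of 5 mod 9 is 2 (since 5·2 = 10 = 1·9 + 1), so t ≡ 2·5 = 10 ≡ 1 (mod 9).
    Then x = 0 + 14·1 = 14, valid modulo lcm(14, 9) = 126: x ≡ 14 (mod 126).
  Combine with x ≡ 8 (mod 12): gcd(126, 12) = 6; 8 - 14 = -6, which IS divisible by 6, so compatible.
    Write x = 14 + 126·t and substitute into x ≡ 8 (mod 12): 126·t ≡ 8 − 14 = -6 (mod 12).
    Divide the congruence (and modulus) by g = 6: 21·t ≡ -1 (mod 2).
    Reduce coefficients mod 2: 1·t ≡ 1 (mod 2).
    So t ≡ 1 (mod 2).
    Then x = 14 + 126·1 = 140, valid modulo lcm(126, 12) = 252: x ≡ 140 (mod 252).
Verify: 140 mod 14 = 0, 140 mod 9 = 5, 140 mod 12 = 8.

x ≡ 140 (mod 252).


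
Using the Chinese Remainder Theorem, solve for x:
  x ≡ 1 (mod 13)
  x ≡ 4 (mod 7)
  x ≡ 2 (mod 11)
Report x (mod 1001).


Moduli 13, 7, 11 are pairwise coprime; by CRT there is a unique solution modulo M = 13 · 7 · 11 = 1001.
Solve pairwise, accumulating the modulus:
  Start with x ≡ 1 (mod 13).
  Combine with x ≡ 4 (mod 7): since gcd(13, 7) = 1, we get a unique residue mod 91.
    Write x = 1 + 13·t and substitute into x ≡ 4 (mod 7): 13·t ≡ 4 − 1 = 3 (mod 7).
    Reduce coefficients mod 7: 6·t ≡ 3 (mod 7).
    The inverse of 6 mod 7 is 6 (since 6·6 = 36 = 5·7 + 1), so t ≡ 6·3 = 18 ≡ 4 (mod 7).
    Then x = 1 + 13·4 = 53, valid modulo lcm(13, 7) = 91: x ≡ 53 (mod 91).
  Combine with x ≡ 2 (mod 11): since gcd(91, 11) = 1, we get a unique residue mod 1001.
    Write x = 53 + 91·t and substitute into x ≡ 2 (mod 11): 91·t ≡ 2 − 53 = -51 (mod 11).
    Reduce coefficients mod 11: 3·t ≡ 4 (mod 11).
    The inverse of 3 mod 11 is 4 (since 3·4 = 12 = 1·11 + 1), so t ≡ 4·4 = 16 ≡ 5 (mod 11).
    Then x = 53 + 91·5 = 508, valid modulo lcm(91, 11) = 1001: x ≡ 508 (mod 1001).
Verify: 508 mod 13 = 1 ✓, 508 mod 7 = 4 ✓, 508 mod 11 = 2 ✓.

x ≡ 508 (mod 1001).
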